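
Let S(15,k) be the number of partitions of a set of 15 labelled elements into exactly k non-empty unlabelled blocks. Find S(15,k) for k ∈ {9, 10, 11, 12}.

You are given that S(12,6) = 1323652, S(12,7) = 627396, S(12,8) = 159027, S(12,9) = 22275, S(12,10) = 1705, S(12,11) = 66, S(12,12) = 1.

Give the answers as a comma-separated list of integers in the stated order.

67128490, 12662650, 1479478, 106470

row 13: T[13][7]=7·627396+1323652=5715424  T[13][8]=8·159027+627396=1899612  T[13][9]=9·22275+159027=359502  T[13][10]=10·1705+22275=39325  T[13][11]=11·66+1705=2431  T[13][12]=12·1+66=78
row 14: T[14][8]=8·1899612+5715424=20912320  T[14][9]=9·359502+1899612=5135130  T[14][10]=10·39325+359502=752752  T[14][11]=11·2431+39325=66066  T[14][12]=12·78+2431=3367
row 15: T[15][9]=9·5135130+20912320=67128490  T[15][10]=10·752752+5135130=12662650  T[15][11]=11·66066+752752=1479478  T[15][12]=12·3367+66066=106470
Read S(15,9) = 67128490, S(15,10) = 12662650, S(15,11) = 1479478, S(15,12) = 106470.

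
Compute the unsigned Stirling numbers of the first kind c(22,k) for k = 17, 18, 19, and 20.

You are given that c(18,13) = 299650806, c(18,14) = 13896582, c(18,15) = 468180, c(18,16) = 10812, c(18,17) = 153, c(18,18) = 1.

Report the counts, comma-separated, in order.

2792167686, 79721796, 1689765, 25025

row 19: T[19][14]=18·13896582+299650806=549789282  T[19][15]=18·468180+13896582=22323822  T[19][16]=18·10812+468180=662796  T[19][17]=18·153+10812=13566  T[19][18]=18·1+153=171  T[19][19]=18·0+1=1
row 20: T[20][15]=19·22323822+549789282=973941900  T[20][16]=19·662796+22323822=34916946  T[20][17]=19·13566+662796=920550  T[20][18]=19·171+13566=16815  T[20][19]=19·1+171=190  T[20][20]=19·0+1=1
row 21: T[21][16]=20·34916946+973941900=1672280820  T[21][17]=20·920550+34916946=53327946  T[21][18]=20·16815+920550=1256850  T[21][19]=20·190+16815=20615  T[21][20]=20·1+190=210
row 22: T[22][17]=21·53327946+1672280820=2792167686  T[22][18]=21·1256850+53327946=79721796  T[22][19]=21·20615+1256850=1689765  T[22][20]=21·210+20615=25025
Read c(22,17) = 2792167686, c(22,18) = 79721796, c(22,19) = 1689765, c(22,20) = 25025.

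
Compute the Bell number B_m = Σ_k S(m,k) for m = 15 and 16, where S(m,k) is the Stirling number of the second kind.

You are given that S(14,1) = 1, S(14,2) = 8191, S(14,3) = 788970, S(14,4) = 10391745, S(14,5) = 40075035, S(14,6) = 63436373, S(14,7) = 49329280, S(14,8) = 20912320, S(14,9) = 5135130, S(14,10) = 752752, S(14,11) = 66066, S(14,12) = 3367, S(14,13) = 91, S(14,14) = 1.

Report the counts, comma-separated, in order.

1382958545, 10480142147

r15: T_15,1=1×1+0=1; T_15,2=2×8191+1=16383; T_15,3=3×788970+8191=2375101; T_15,4=4×10391745+788970=42355950; T_15,5=5×40075035+10391745=210766920; T_15,6=6×63436373+40075035=420693273; T_15,7=7×49329280+63436373=408741333; T_15,8=8×20912320+49329280=216627840; T_15,9=9×5135130+20912320=67128490; T_15,10=10×752752+5135130=12662650; T_15,11=11×66066+752752=1479478; T_15,12=12×3367+66066=106470; T_15,13=13×91+3367=4550; T_15,14=14×1+91=105; T_15,15=15×0+1=1
r16: T_16,1=1×1+0=1; T_16,2=2×16383+1=32767; T_16,3=3×2375101+16383=7141686; T_16,4=4×42355950+2375101=171798901; T_16,5=5×210766920+42355950=1096190550; T_16,6=6×420693273+210766920=2734926558; T_16,7=7×408741333+420693273=3281882604; T_16,8=8×216627840+408741333=2141764053; T_16,9=9×67128490+216627840=820784250; T_16,10=10×12662650+67128490=193754990; T_16,11=11×1479478+12662650=28936908; T_16,12=12×106470+1479478=2757118; T_16,13=13×4550+106470=165620; T_16,14=14×105+4550=6020; T_16,15=15×1+105=120; T_16,16=16×0+1=1
B_15 = ΣS(15,k) = 1+16383+2375101+42355950+210766920+420693273+408741333+216627840+67128490+12662650+1479478+106470+4550+105+1 = 1382958545
B_16 = ΣS(16,k) = 1+32767+7141686+171798901+1096190550+2734926558+3281882604+2141764053+820784250+193754990+28936908+2757118+165620+6020+120+1 = 10480142147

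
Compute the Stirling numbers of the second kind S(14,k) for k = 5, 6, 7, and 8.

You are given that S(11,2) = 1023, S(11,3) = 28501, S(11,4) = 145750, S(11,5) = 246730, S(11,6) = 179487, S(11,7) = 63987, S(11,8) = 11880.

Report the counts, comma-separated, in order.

40075035, 63436373, 49329280, 20912320

@12  (12,3):28501·3+1023→86526, (12,4):145750·4+28501→611501, (12,5):246730·5+145750→1379400, (12,6):179487·6+246730→1323652, (12,7):63987·7+179487→627396, (12,8):11880·8+63987→159027
@13  (13,4):611501·4+86526→2532530, (13,5):1379400·5+611501→7508501, (13,6):1323652·6+1379400→9321312, (13,7):627396·7+1323652→5715424, (13,8):159027·8+627396→1899612
@14  (14,5):7508501·5+2532530→40075035, (14,6):9321312·6+7508501→63436373, (14,7):5715424·7+9321312→49329280, (14,8):1899612·8+5715424→20912320
Read S(14,5) = 40075035, S(14,6) = 63436373, S(14,7) = 49329280, S(14,8) = 20912320.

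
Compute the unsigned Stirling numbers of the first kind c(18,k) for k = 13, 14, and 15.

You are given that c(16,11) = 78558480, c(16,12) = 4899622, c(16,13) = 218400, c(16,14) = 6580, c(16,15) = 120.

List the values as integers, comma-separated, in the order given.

[17] T[17,12]:16*4899622+78558480=156952432 · T[17,13]:16*218400+4899622=8394022 · T[17,14]:16*6580+218400=323680 · T[17,15]:16*120+6580=8500
[18] T[18,13]:17*8394022+156952432=299650806 · T[18,14]:17*323680+8394022=13896582 · T[18,15]:17*8500+323680=468180
Read c(18,13) = 299650806, c(18,14) = 13896582, c(18,15) = 468180.

299650806, 13896582, 468180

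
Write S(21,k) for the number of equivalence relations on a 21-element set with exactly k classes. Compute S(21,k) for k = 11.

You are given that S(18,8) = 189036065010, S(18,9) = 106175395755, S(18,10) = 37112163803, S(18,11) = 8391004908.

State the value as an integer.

26826851689001

r19: T_19,9=9×106175395755+189036065010=1144614626805; T_19,10=10×37112163803+106175395755=477297033785; T_19,11=11×8391004908+37112163803=129413217791
r20: T_20,10=10×477297033785+1144614626805=5917584964655; T_20,11=11×129413217791+477297033785=1900842429486
r21: T_21,11=11×1900842429486+5917584964655=26826851689001
Read S(21,11) = 26826851689001.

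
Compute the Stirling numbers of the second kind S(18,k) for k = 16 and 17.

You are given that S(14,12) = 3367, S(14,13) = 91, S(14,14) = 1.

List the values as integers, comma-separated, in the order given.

9996, 153

[15] T[15,13]:13*91+3367=4550 · T[15,14]:14*1+91=105 · T[15,15]:15*0+1=1
[16] T[16,14]:14*105+4550=6020 · T[16,15]:15*1+105=120 · T[16,16]:16*0+1=1
[17] T[17,15]:15*120+6020=7820 · T[17,16]:16*1+120=136 · T[17,17]:17*0+1=1
[18] T[18,16]:16*136+7820=9996 · T[18,17]:17*1+136=153
Read S(18,16) = 9996, S(18,17) = 153.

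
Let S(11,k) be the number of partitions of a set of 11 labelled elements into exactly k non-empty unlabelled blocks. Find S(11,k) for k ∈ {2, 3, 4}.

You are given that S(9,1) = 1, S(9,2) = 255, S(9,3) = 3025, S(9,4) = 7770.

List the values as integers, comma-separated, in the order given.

row 10: T[10][1]=1·1+0=1  T[10][2]=2·255+1=511  T[10][3]=3·3025+255=9330  T[10][4]=4·7770+3025=34105
row 11: T[11][2]=2·511+1=1023  T[11][3]=3·9330+511=28501  T[11][4]=4·34105+9330=145750
Read S(11,2) = 1023, S(11,3) = 28501, S(11,4) = 145750.

1023, 28501, 145750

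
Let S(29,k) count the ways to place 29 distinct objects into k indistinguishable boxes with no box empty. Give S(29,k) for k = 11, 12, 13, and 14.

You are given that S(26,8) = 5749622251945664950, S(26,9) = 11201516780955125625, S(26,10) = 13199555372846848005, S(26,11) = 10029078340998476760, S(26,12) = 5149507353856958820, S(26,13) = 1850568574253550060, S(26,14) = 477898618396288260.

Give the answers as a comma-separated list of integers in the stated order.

row 27: T[27][9]=9·11201516780955125625+5749622251945664950=106563273280541795575  T[27][10]=10·13199555372846848005+11201516780955125625=143197070509423605675  T[27][11]=11·10029078340998476760+13199555372846848005=123519417123830092365  T[27][12]=12·5149507353856958820+10029078340998476760=71823166587281982600  T[27][13]=13·1850568574253550060+5149507353856958820=29206898819153109600  T[27][14]=14·477898618396288260+1850568574253550060=8541149231801585700
row 28: T[28][10]=10·143197070509423605675+106563273280541795575=1538533978374777852325  T[28][11]=11·123519417123830092365+143197070509423605675=1501910658871554621690  T[28][12]=12·71823166587281982600+123519417123830092365=985397416171213883565  T[28][13]=13·29206898819153109600+71823166587281982600=451512851236272407400  T[28][14]=14·8541149231801585700+29206898819153109600=148782988064375309400
row 29: T[29][11]=11·1501910658871554621690+1538533978374777852325=18059551225961878690915  T[29][12]=12·985397416171213883565+1501910658871554621690=13326679652926121224470  T[29][13]=13·451512851236272407400+985397416171213883565=6855064482242755179765  T[29][14]=14·148782988064375309400+451512851236272407400=2534474684137526739000
Read S(29,11) = 18059551225961878690915, S(29,12) = 13326679652926121224470, S(29,13) = 6855064482242755179765, S(29,14) = 2534474684137526739000.

18059551225961878690915, 13326679652926121224470, 6855064482242755179765, 2534474684137526739000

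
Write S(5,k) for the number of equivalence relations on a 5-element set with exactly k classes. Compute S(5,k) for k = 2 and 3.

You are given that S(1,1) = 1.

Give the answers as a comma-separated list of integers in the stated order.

15, 25

i=2: T(2,1)=0+1·1=1 | T(2,2)=1+2·0=1
i=3: T(3,1)=0+1·1=1 | T(3,2)=1+2·1=3 | T(3,3)=1+3·0=1
i=4: T(4,1)=0+1·1=1 | T(4,2)=1+2·3=7 | T(4,3)=3+3·1=6
i=5: T(5,2)=1+2·7=15 | T(5,3)=7+3·6=25
Read S(5,2) = 15, S(5,3) = 25.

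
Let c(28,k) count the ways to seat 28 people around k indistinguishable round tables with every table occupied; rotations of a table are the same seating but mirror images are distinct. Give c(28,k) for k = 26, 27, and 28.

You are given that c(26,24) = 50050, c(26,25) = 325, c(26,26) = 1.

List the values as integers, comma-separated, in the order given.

67977, 378, 1

i=27: T(27,25)=50050+26·325=58500 | T(27,26)=325+26·1=351 | T(27,27)=1+26·0=1
i=28: T(28,26)=58500+27·351=67977 | T(28,27)=351+27·1=378 | T(28,28)=1+27·0=1
Read c(28,26) = 67977, c(28,27) = 378, c(28,28) = 1.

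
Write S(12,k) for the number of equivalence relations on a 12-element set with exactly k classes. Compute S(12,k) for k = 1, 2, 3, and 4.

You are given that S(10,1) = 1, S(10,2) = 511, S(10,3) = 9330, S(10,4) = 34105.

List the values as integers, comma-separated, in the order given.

i=11: T(11,1)=0+1·1=1 | T(11,2)=1+2·511=1023 | T(11,3)=511+3·9330=28501 | T(11,4)=9330+4·34105=145750
i=12: T(12,1)=0+1·1=1 | T(12,2)=1+2·1023=2047 | T(12,3)=1023+3·28501=86526 | T(12,4)=28501+4·145750=611501
Read S(12,1) = 1, S(12,2) = 2047, S(12,3) = 86526, S(12,4) = 611501.

1, 2047, 86526, 611501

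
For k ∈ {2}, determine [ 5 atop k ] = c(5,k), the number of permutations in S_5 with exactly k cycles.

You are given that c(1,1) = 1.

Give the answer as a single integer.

i=2: T(2,1)=0+1·1=1 | T(2,2)=1+1·0=1
i=3: T(3,1)=0+2·1=2 | T(3,2)=1+2·1=3
i=4: T(4,1)=0+3·2=6 | T(4,2)=2+3·3=11
i=5: T(5,2)=6+4·11=50
Read c(5,2) = 50.

50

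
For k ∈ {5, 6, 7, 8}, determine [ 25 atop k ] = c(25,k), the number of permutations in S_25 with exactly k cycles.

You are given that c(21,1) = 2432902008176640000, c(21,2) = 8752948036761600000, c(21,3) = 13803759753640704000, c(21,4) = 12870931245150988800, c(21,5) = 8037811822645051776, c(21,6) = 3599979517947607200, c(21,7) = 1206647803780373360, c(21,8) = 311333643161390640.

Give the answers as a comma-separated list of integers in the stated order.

[22] T[22,2]:21*8752948036761600000+2432902008176640000=186244810780170240000 · T[22,3]:21*13803759753640704000+8752948036761600000=298631902863216384000 · T[22,4]:21*12870931245150988800+13803759753640704000=284093315901811468800 · T[22,5]:21*8037811822645051776+12870931245150988800=181664979520697076096 · T[22,6]:21*3599979517947607200+8037811822645051776=83637381699544802976 · T[22,7]:21*1206647803780373360+3599979517947607200=28939583397335447760 · T[22,8]:21*311333643161390640+1206647803780373360=7744654310169576800
[23] T[23,3]:22*298631902863216384000+186244810780170240000=6756146673770930688000 · T[23,4]:22*284093315901811468800+298631902863216384000=6548684852703068697600 · T[23,5]:22*181664979520697076096+284093315901811468800=4280722865357147142912 · T[23,6]:22*83637381699544802976+181664979520697076096=2021687376910682741568 · T[23,7]:22*28939583397335447760+83637381699544802976=720308216440924653696 · T[23,8]:22*7744654310169576800+28939583397335447760=199321978221066137360
[24] T[24,4]:23*6548684852703068697600+6756146673770930688000=157375898285941510732800 · T[24,5]:23*4280722865357147142912+6548684852703068697600=105005310755917452984576 · T[24,6]:23*2021687376910682741568+4280722865357147142912=50779532534302850198976 · T[24,7]:23*720308216440924653696+2021687376910682741568=18588776355051949776576 · T[24,8]:23*199321978221066137360+720308216440924653696=5304713715525445812976
[25] T[25,5]:24*105005310755917452984576+157375898285941510732800=2677503356427960382362624 · T[25,6]:24*50779532534302850198976+105005310755917452984576=1323714091579185857760000 · T[25,7]:24*18588776355051949776576+50779532534302850198976=496910165055549644836800 · T[25,8]:24*5304713715525445812976+18588776355051949776576=145901905527662649288000
Read c(25,5) = 2677503356427960382362624, c(25,6) = 1323714091579185857760000, c(25,7) = 496910165055549644836800, c(25,8) = 145901905527662649288000.

2677503356427960382362624, 1323714091579185857760000, 496910165055549644836800, 145901905527662649288000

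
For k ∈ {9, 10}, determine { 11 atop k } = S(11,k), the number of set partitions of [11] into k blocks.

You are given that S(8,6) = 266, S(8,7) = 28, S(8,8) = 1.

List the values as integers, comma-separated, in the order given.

row 9: T[9][7]=7·28+266=462  T[9][8]=8·1+28=36  T[9][9]=9·0+1=1
row 10: T[10][8]=8·36+462=750  T[10][9]=9·1+36=45  T[10][10]=10·0+1=1
row 11: T[11][9]=9·45+750=1155  T[11][10]=10·1+45=55
Read S(11,9) = 1155, S(11,10) = 55.

1155, 55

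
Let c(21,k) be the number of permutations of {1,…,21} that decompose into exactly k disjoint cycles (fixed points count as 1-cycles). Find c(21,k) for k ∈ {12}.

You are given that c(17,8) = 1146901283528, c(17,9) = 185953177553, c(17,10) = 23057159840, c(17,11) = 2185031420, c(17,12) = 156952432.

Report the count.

135585182899530

[18] T[18,9]:17*185953177553+1146901283528=4308105301929 · T[18,10]:17*23057159840+185953177553=577924894833 · T[18,11]:17*2185031420+23057159840=60202693980 · T[18,12]:17*156952432+2185031420=4853222764
[19] T[19,10]:18*577924894833+4308105301929=14710753408923 · T[19,11]:18*60202693980+577924894833=1661573386473 · T[19,12]:18*4853222764+60202693980=147560703732
[20] T[20,11]:19*1661573386473+14710753408923=46280647751910 · T[20,12]:19*147560703732+1661573386473=4465226757381
[21] T[21,12]:20*4465226757381+46280647751910=135585182899530
Read c(21,12) = 135585182899530.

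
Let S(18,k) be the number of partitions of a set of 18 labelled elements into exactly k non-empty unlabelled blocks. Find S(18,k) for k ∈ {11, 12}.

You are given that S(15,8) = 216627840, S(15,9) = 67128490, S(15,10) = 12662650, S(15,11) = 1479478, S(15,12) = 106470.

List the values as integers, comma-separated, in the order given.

row 16: T[16][9]=9·67128490+216627840=820784250  T[16][10]=10·12662650+67128490=193754990  T[16][11]=11·1479478+12662650=28936908  T[16][12]=12·106470+1479478=2757118
row 17: T[17][10]=10·193754990+820784250=2758334150  T[17][11]=11·28936908+193754990=512060978  T[17][12]=12·2757118+28936908=62022324
row 18: T[18][11]=11·512060978+2758334150=8391004908  T[18][12]=12·62022324+512060978=1256328866
Read S(18,11) = 8391004908, S(18,12) = 1256328866.

8391004908, 1256328866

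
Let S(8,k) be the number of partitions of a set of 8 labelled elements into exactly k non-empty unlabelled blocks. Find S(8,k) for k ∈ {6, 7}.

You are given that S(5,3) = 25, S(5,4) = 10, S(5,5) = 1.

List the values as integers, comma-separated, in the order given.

row 6: T[6][4]=4·10+25=65  T[6][5]=5·1+10=15  T[6][6]=6·0+1=1
row 7: T[7][5]=5·15+65=140  T[7][6]=6·1+15=21  T[7][7]=7·0+1=1
row 8: T[8][6]=6·21+140=266  T[8][7]=7·1+21=28
Read S(8,6) = 266, S(8,7) = 28.

266, 28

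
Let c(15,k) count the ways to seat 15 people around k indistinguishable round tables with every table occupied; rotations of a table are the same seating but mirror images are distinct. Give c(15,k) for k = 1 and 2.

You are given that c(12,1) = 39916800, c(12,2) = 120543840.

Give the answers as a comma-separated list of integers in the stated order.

87178291200, 283465647360

[13] T[13,1]:12*39916800+0=479001600 · T[13,2]:12*120543840+39916800=1486442880
[14] T[14,1]:13*479001600+0=6227020800 · T[14,2]:13*1486442880+479001600=19802759040
[15] T[15,1]:14*6227020800+0=87178291200 · T[15,2]:14*19802759040+6227020800=283465647360
Read c(15,1) = 87178291200, c(15,2) = 283465647360.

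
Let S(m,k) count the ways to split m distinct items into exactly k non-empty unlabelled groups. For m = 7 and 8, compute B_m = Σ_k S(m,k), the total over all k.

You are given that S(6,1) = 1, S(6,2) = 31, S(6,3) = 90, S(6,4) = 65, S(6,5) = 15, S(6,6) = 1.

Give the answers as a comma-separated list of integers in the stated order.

r7: T_7,1=1×1+0=1; T_7,2=2×31+1=63; T_7,3=3×90+31=301; T_7,4=4×65+90=350; T_7,5=5×15+65=140; T_7,6=6×1+15=21; T_7,7=7×0+1=1
r8: T_8,1=1×1+0=1; T_8,2=2×63+1=127; T_8,3=3×301+63=966; T_8,4=4×350+301=1701; T_8,5=5×140+350=1050; T_8,6=6×21+140=266; T_8,7=7×1+21=28; T_8,8=8×0+1=1
B_7 = ΣS(7,k) = 1+63+301+350+140+21+1 = 877
B_8 = ΣS(8,k) = 1+127+966+1701+1050+266+28+1 = 4140

877, 4140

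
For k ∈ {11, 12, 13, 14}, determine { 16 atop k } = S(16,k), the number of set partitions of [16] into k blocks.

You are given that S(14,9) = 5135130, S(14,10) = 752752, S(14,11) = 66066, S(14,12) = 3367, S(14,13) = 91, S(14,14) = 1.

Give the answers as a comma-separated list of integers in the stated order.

28936908, 2757118, 165620, 6020

i=15: T(15,10)=5135130+10·752752=12662650 | T(15,11)=752752+11·66066=1479478 | T(15,12)=66066+12·3367=106470 | T(15,13)=3367+13·91=4550 | T(15,14)=91+14·1=105
i=16: T(16,11)=12662650+11·1479478=28936908 | T(16,12)=1479478+12·106470=2757118 | T(16,13)=106470+13·4550=165620 | T(16,14)=4550+14·105=6020
Read S(16,11) = 28936908, S(16,12) = 2757118, S(16,13) = 165620, S(16,14) = 6020.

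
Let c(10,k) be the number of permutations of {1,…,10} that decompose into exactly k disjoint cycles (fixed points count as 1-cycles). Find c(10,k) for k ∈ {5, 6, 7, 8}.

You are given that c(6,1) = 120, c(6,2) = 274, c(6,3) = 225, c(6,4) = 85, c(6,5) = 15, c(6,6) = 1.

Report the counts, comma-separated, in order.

269325, 63273, 9450, 870

@7  (7,2):274·6+120→1764, (7,3):225·6+274→1624, (7,4):85·6+225→735, (7,5):15·6+85→175, (7,6):1·6+15→21, (7,7):0·6+1→1
@8  (8,3):1624·7+1764→13132, (8,4):735·7+1624→6769, (8,5):175·7+735→1960, (8,6):21·7+175→322, (8,7):1·7+21→28, (8,8):0·7+1→1
@9  (9,4):6769·8+13132→67284, (9,5):1960·8+6769→22449, (9,6):322·8+1960→4536, (9,7):28·8+322→546, (9,8):1·8+28→36
@10  (10,5):22449·9+67284→269325, (10,6):4536·9+22449→63273, (10,7):546·9+4536→9450, (10,8):36·9+546→870
Read c(10,5) = 269325, c(10,6) = 63273, c(10,7) = 9450, c(10,8) = 870.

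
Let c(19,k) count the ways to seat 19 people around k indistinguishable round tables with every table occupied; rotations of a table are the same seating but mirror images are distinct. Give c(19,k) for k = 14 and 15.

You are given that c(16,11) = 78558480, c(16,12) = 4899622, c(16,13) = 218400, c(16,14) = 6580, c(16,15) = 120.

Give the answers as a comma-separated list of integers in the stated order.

row 17: T[17][12]=16·4899622+78558480=156952432  T[17][13]=16·218400+4899622=8394022  T[17][14]=16·6580+218400=323680  T[17][15]=16·120+6580=8500
row 18: T[18][13]=17·8394022+156952432=299650806  T[18][14]=17·323680+8394022=13896582  T[18][15]=17·8500+323680=468180
row 19: T[19][14]=18·13896582+299650806=549789282  T[19][15]=18·468180+13896582=22323822
Read c(19,14) = 549789282, c(19,15) = 22323822.

549789282, 22323822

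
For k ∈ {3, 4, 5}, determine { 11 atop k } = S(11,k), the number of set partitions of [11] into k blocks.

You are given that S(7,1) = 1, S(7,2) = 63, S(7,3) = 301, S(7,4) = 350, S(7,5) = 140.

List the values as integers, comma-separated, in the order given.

28501, 145750, 246730

row 8: T[8][1]=1·1+0=1  T[8][2]=2·63+1=127  T[8][3]=3·301+63=966  T[8][4]=4·350+301=1701  T[8][5]=5·140+350=1050
row 9: T[9][1]=1·1+0=1  T[9][2]=2·127+1=255  T[9][3]=3·966+127=3025  T[9][4]=4·1701+966=7770  T[9][5]=5·1050+1701=6951
row 10: T[10][2]=2·255+1=511  T[10][3]=3·3025+255=9330  T[10][4]=4·7770+3025=34105  T[10][5]=5·6951+7770=42525
row 11: T[11][3]=3·9330+511=28501  T[11][4]=4·34105+9330=145750  T[11][5]=5·42525+34105=246730
Read S(11,3) = 28501, S(11,4) = 145750, S(11,5) = 246730.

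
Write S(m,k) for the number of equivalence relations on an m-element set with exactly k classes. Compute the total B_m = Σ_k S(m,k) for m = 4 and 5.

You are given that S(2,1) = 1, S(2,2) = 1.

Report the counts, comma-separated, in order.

i=3: T(3,1)=0+1·1=1 | T(3,2)=1+2·1=3 | T(3,3)=1+3·0=1
i=4: T(4,1)=0+1·1=1 | T(4,2)=1+2·3=7 | T(4,3)=3+3·1=6 | T(4,4)=1+4·0=1
i=5: T(5,1)=0+1·1=1 | T(5,2)=1+2·7=15 | T(5,3)=7+3·6=25 | T(5,4)=6+4·1=10 | T(5,5)=1+5·0=1
B_4 = ΣS(4,k) = 1+7+6+1 = 15
B_5 = ΣS(5,k) = 1+15+25+10+1 = 52

15, 52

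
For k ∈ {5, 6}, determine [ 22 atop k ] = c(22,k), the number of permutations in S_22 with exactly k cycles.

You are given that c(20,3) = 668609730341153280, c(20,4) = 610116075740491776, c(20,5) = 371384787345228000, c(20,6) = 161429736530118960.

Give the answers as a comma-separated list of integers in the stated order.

@21  (21,4):610116075740491776·20+668609730341153280→12870931245150988800, (21,5):371384787345228000·20+610116075740491776→8037811822645051776, (21,6):161429736530118960·20+371384787345228000→3599979517947607200
@22  (22,5):8037811822645051776·21+12870931245150988800→181664979520697076096, (22,6):3599979517947607200·21+8037811822645051776→83637381699544802976
Read c(22,5) = 181664979520697076096, c(22,6) = 83637381699544802976.

181664979520697076096, 83637381699544802976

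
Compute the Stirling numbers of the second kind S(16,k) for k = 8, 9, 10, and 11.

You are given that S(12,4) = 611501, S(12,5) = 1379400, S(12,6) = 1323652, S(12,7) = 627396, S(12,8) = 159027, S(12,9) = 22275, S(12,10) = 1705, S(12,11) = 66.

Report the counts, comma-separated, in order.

[13] T[13,5]:5*1379400+611501=7508501 · T[13,6]:6*1323652+1379400=9321312 · T[13,7]:7*627396+1323652=5715424 · T[13,8]:8*159027+627396=1899612 · T[13,9]:9*22275+159027=359502 · T[13,10]:10*1705+22275=39325 · T[13,11]:11*66+1705=2431
[14] T[14,6]:6*9321312+7508501=63436373 · T[14,7]:7*5715424+9321312=49329280 · T[14,8]:8*1899612+5715424=20912320 · T[14,9]:9*359502+1899612=5135130 · T[14,10]:10*39325+359502=752752 · T[14,11]:11*2431+39325=66066
[15] T[15,7]:7*49329280+63436373=408741333 · T[15,8]:8*20912320+49329280=216627840 · T[15,9]:9*5135130+20912320=67128490 · T[15,10]:10*752752+5135130=12662650 · T[15,11]:11*66066+752752=1479478
[16] T[16,8]:8*216627840+408741333=2141764053 · T[16,9]:9*67128490+216627840=820784250 · T[16,10]:10*12662650+67128490=193754990 · T[16,11]:11*1479478+12662650=28936908
Read S(16,8) = 2141764053, S(16,9) = 820784250, S(16,10) = 193754990, S(16,11) = 28936908.

2141764053, 820784250, 193754990, 28936908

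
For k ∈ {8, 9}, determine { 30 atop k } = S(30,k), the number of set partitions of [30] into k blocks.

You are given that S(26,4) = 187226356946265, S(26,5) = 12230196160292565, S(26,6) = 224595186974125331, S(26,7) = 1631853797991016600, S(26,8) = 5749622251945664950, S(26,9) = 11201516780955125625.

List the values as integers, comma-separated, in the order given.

26383018684048108297800, 88300984248924568770870

i=27: T(27,5)=187226356946265+5·12230196160292565=61338207158409090 | T(27,6)=12230196160292565+6·224595186974125331=1359801318005044551 | T(27,7)=224595186974125331+7·1631853797991016600=11647571772911241531 | T(27,8)=1631853797991016600+8·5749622251945664950=47628831813556336200 | T(27,9)=5749622251945664950+9·11201516780955125625=106563273280541795575
i=28: T(28,6)=61338207158409090+6·1359801318005044551=8220146115188676396 | T(28,7)=1359801318005044551+7·11647571772911241531=82892803728383735268 | T(28,8)=11647571772911241531+8·47628831813556336200=392678226281361931131 | T(28,9)=47628831813556336200+9·106563273280541795575=1006698291338432496375
i=29: T(29,7)=8220146115188676396+7·82892803728383735268=588469772213874823272 | T(29,8)=82892803728383735268+8·392678226281361931131=3224318613979279184316 | T(29,9)=392678226281361931131+9·1006698291338432496375=9452962848327254398506
i=30: T(30,8)=588469772213874823272+8·3224318613979279184316=26383018684048108297800 | T(30,9)=3224318613979279184316+9·9452962848327254398506=88300984248924568770870
Read S(30,8) = 26383018684048108297800, S(30,9) = 88300984248924568770870.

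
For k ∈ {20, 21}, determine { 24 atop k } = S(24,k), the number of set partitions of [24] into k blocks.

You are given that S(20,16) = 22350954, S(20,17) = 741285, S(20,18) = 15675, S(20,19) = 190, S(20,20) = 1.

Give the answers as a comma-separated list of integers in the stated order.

116972779, 2454606

@21  (21,17):741285·17+22350954→34952799, (21,18):15675·18+741285→1023435, (21,19):190·19+15675→19285, (21,20):1·20+190→210, (21,21):0·21+1→1
@22  (22,18):1023435·18+34952799→53374629, (22,19):19285·19+1023435→1389850, (22,20):210·20+19285→23485, (22,21):1·21+210→231
@23  (23,19):1389850·19+53374629→79781779, (23,20):23485·20+1389850→1859550, (23,21):231·21+23485→28336
@24  (24,20):1859550·20+79781779→116972779, (24,21):28336·21+1859550→2454606
Read S(24,20) = 116972779, S(24,21) = 2454606.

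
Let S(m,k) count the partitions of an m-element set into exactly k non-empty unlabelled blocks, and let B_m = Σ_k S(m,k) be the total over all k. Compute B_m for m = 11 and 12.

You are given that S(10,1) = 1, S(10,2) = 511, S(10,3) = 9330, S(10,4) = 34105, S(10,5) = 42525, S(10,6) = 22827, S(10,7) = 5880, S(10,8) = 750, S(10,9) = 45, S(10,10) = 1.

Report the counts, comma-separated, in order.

r11: T_11,1=1×1+0=1; T_11,2=2×511+1=1023; T_11,3=3×9330+511=28501; T_11,4=4×34105+9330=145750; T_11,5=5×42525+34105=246730; T_11,6=6×22827+42525=179487; T_11,7=7×5880+22827=63987; T_11,8=8×750+5880=11880; T_11,9=9×45+750=1155; T_11,10=10×1+45=55; T_11,11=11×0+1=1
r12: T_12,1=1×1+0=1; T_12,2=2×1023+1=2047; T_12,3=3×28501+1023=86526; T_12,4=4×145750+28501=611501; T_12,5=5×246730+145750=1379400; T_12,6=6×179487+246730=1323652; T_12,7=7×63987+179487=627396; T_12,8=8×11880+63987=159027; T_12,9=9×1155+11880=22275; T_12,10=10×55+1155=1705; T_12,11=11×1+55=66; T_12,12=12×0+1=1
B_11 = ΣS(11,k) = 1+1023+28501+145750+246730+179487+63987+11880+1155+55+1 = 678570
B_12 = ΣS(12,k) = 1+2047+86526+611501+1379400+1323652+627396+159027+22275+1705+66+1 = 4213597

678570, 4213597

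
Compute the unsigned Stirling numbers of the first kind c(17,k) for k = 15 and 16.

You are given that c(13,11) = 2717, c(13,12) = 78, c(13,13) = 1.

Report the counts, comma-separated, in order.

[14] T[14,12]:13*78+2717=3731 · T[14,13]:13*1+78=91 · T[14,14]:13*0+1=1
[15] T[15,13]:14*91+3731=5005 · T[15,14]:14*1+91=105 · T[15,15]:14*0+1=1
[16] T[16,14]:15*105+5005=6580 · T[16,15]:15*1+105=120 · T[16,16]:15*0+1=1
[17] T[17,15]:16*120+6580=8500 · T[17,16]:16*1+120=136
Read c(17,15) = 8500, c(17,16) = 136.

8500, 136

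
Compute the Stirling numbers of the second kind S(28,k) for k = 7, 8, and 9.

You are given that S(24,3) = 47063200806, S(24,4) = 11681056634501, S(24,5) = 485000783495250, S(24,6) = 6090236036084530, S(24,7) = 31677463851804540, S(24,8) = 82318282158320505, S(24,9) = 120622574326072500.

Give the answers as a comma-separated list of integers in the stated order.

row 25: T[25][4]=4·11681056634501+47063200806=46771289738810  T[25][5]=5·485000783495250+11681056634501=2436684974110751  T[25][6]=6·6090236036084530+485000783495250=37026417000002430  T[25][7]=7·31677463851804540+6090236036084530=227832482998716310  T[25][8]=8·82318282158320505+31677463851804540=690223721118368580  T[25][9]=9·120622574326072500+82318282158320505=1167921451092973005
row 26: T[26][5]=5·2436684974110751+46771289738810=12230196160292565  T[26][6]=6·37026417000002430+2436684974110751=224595186974125331  T[26][7]=7·227832482998716310+37026417000002430=1631853797991016600  T[26][8]=8·690223721118368580+227832482998716310=5749622251945664950  T[26][9]=9·1167921451092973005+690223721118368580=11201516780955125625
row 27: T[27][6]=6·224595186974125331+12230196160292565=1359801318005044551  T[27][7]=7·1631853797991016600+224595186974125331=11647571772911241531  T[27][8]=8·5749622251945664950+1631853797991016600=47628831813556336200  T[27][9]=9·11201516780955125625+5749622251945664950=106563273280541795575
row 28: T[28][7]=7·11647571772911241531+1359801318005044551=82892803728383735268  T[28][8]=8·47628831813556336200+11647571772911241531=392678226281361931131  T[28][9]=9·106563273280541795575+47628831813556336200=1006698291338432496375
Read S(28,7) = 82892803728383735268, S(28,8) = 392678226281361931131, S(28,9) = 1006698291338432496375.

82892803728383735268, 392678226281361931131, 1006698291338432496375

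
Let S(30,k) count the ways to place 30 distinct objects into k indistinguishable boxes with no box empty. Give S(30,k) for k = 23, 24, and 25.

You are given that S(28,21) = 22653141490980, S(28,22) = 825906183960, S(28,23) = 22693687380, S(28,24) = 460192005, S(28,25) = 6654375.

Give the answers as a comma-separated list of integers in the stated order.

i=29: T(29,22)=22653141490980+22·825906183960=40823077538100 | T(29,23)=825906183960+23·22693687380=1347860993700 | T(29,24)=22693687380+24·460192005=33738295500 | T(29,25)=460192005+25·6654375=626551380
i=30: T(30,23)=40823077538100+23·1347860993700=71823880393200 | T(30,24)=1347860993700+24·33738295500=2157580085700 | T(30,25)=33738295500+25·626551380=49402080000
Read S(30,23) = 71823880393200, S(30,24) = 2157580085700, S(30,25) = 49402080000.

71823880393200, 2157580085700, 49402080000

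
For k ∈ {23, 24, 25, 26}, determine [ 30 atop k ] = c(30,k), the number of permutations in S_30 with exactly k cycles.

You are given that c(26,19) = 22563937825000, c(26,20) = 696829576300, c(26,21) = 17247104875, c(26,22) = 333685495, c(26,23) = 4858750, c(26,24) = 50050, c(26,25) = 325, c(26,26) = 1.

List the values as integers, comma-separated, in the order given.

i=27: T(27,20)=22563937825000+26·696829576300=40681506808800 | T(27,21)=696829576300+26·17247104875=1145254303050 | T(27,22)=17247104875+26·333685495=25922927745 | T(27,23)=333685495+26·4858750=460012995 | T(27,24)=4858750+26·50050=6160050 | T(27,25)=50050+26·325=58500 | T(27,26)=325+26·1=351
i=28: T(28,21)=40681506808800+27·1145254303050=71603372991150 | T(28,22)=1145254303050+27·25922927745=1845173352165 | T(28,23)=25922927745+27·460012995=38343278610 | T(28,24)=460012995+27·6160050=626334345 | T(28,25)=6160050+27·58500=7739550 | T(28,26)=58500+27·351=67977
i=29: T(29,22)=71603372991150+28·1845173352165=123268226851770 | T(29,23)=1845173352165+28·38343278610=2918785153245 | T(29,24)=38343278610+28·626334345=55880640270 | T(29,25)=626334345+28·7739550=843041745 | T(29,26)=7739550+28·67977=9642906
i=30: T(30,23)=123268226851770+29·2918785153245=207912996295875 | T(30,24)=2918785153245+29·55880640270=4539323721075 | T(30,25)=55880640270+29·843041745=80328850875 | T(30,26)=843041745+29·9642906=1122686019
Read c(30,23) = 207912996295875, c(30,24) = 4539323721075, c(30,25) = 80328850875, c(30,26) = 1122686019.

207912996295875, 4539323721075, 80328850875, 1122686019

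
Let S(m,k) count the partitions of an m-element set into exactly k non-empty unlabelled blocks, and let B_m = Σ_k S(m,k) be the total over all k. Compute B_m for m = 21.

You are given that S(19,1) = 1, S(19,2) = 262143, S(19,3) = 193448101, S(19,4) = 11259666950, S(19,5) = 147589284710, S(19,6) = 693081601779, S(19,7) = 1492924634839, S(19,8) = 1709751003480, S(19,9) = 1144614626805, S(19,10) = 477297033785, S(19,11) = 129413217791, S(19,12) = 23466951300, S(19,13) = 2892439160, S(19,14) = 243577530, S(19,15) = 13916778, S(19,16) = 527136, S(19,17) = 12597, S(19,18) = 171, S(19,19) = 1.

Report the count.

[20] T[20,1]:1*1+0=1 · T[20,2]:2*262143+1=524287 · T[20,3]:3*193448101+262143=580606446 · T[20,4]:4*11259666950+193448101=45232115901 · T[20,5]:5*147589284710+11259666950=749206090500 · T[20,6]:6*693081601779+147589284710=4306078895384 · T[20,7]:7*1492924634839+693081601779=11143554045652 · T[20,8]:8*1709751003480+1492924634839=15170932662679 · T[20,9]:9*1144614626805+1709751003480=12011282644725 · T[20,10]:10*477297033785+1144614626805=5917584964655 · T[20,11]:11*129413217791+477297033785=1900842429486 · T[20,12]:12*23466951300+129413217791=411016633391 · T[20,13]:13*2892439160+23466951300=61068660380 · T[20,14]:14*243577530+2892439160=6302524580 · T[20,15]:15*13916778+243577530=452329200 · T[20,16]:16*527136+13916778=22350954 · T[20,17]:17*12597+527136=741285 · T[20,18]:18*171+12597=15675 · T[20,19]:19*1+171=190 · T[20,20]:20*0+1=1
[21] T[21,1]:1*1+0=1 · T[21,2]:2*524287+1=1048575 · T[21,3]:3*580606446+524287=1742343625 · T[21,4]:4*45232115901+580606446=181509070050 · T[21,5]:5*749206090500+45232115901=3791262568401 · T[21,6]:6*4306078895384+749206090500=26585679462804 · T[21,7]:7*11143554045652+4306078895384=82310957214948 · T[21,8]:8*15170932662679+11143554045652=132511015347084 · T[21,9]:9*12011282644725+15170932662679=123272476465204 · T[21,10]:10*5917584964655+12011282644725=71187132291275 · T[21,11]:11*1900842429486+5917584964655=26826851689001 · T[21,12]:12*411016633391+1900842429486=6833042030178 · T[21,13]:13*61068660380+411016633391=1204909218331 · T[21,14]:14*6302524580+61068660380=149304004500 · T[21,15]:15*452329200+6302524580=13087462580 · T[21,16]:16*22350954+452329200=809944464 · T[21,17]:17*741285+22350954=34952799 · T[21,18]:18*15675+741285=1023435 · T[21,19]:19*190+15675=19285 · T[21,20]:20*1+190=210 · T[21,21]:21*0+1=1
B_21 = ΣS(21,k) = 1+1048575+1742343625+181509070050+3791262568401+26585679462804+82310957214948+132511015347084+123272476465204+71187132291275+26826851689001+6833042030178+1204909218331+149304004500+13087462580+809944464+34952799+1023435+19285+210+1 = 474869816156751

474869816156751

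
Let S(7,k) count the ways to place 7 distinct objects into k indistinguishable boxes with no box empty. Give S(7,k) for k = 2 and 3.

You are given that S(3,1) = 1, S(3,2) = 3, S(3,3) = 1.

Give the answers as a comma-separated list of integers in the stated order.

r4: T_4,1=1×1+0=1; T_4,2=2×3+1=7; T_4,3=3×1+3=6
r5: T_5,1=1×1+0=1; T_5,2=2×7+1=15; T_5,3=3×6+7=25
r6: T_6,1=1×1+0=1; T_6,2=2×15+1=31; T_6,3=3×25+15=90
r7: T_7,2=2×31+1=63; T_7,3=3×90+31=301
Read S(7,2) = 63, S(7,3) = 301.

63, 301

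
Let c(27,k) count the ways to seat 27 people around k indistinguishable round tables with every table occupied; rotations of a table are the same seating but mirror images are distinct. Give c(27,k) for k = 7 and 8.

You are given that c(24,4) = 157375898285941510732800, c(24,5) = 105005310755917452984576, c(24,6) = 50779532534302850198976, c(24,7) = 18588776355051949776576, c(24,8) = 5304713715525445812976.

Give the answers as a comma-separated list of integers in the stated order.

r25: T_25,5=24×105005310755917452984576+157375898285941510732800=2677503356427960382362624; T_25,6=24×50779532534302850198976+105005310755917452984576=1323714091579185857760000; T_25,7=24×18588776355051949776576+50779532534302850198976=496910165055549644836800; T_25,8=24×5304713715525445812976+18588776355051949776576=145901905527662649288000
r26: T_26,6=25×1323714091579185857760000+2677503356427960382362624=35770355645907606826362624; T_26,7=25×496910165055549644836800+1323714091579185857760000=13746468217967926978680000; T_26,8=25×145901905527662649288000+496910165055549644836800=4144457803247115877036800
r27: T_27,7=26×13746468217967926978680000+35770355645907606826362624=393178529313073708272042624; T_27,8=26×4144457803247115877036800+13746468217967926978680000=121502371102392939781636800
Read c(27,7) = 393178529313073708272042624, c(27,8) = 121502371102392939781636800.

393178529313073708272042624, 121502371102392939781636800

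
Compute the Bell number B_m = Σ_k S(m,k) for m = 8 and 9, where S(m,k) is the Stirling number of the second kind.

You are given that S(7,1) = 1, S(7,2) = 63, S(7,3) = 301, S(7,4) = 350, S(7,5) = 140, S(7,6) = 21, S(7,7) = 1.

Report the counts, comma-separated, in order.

i=8: T(8,1)=0+1·1=1 | T(8,2)=1+2·63=127 | T(8,3)=63+3·301=966 | T(8,4)=301+4·350=1701 | T(8,5)=350+5·140=1050 | T(8,6)=140+6·21=266 | T(8,7)=21+7·1=28 | T(8,8)=1+8·0=1
i=9: T(9,1)=0+1·1=1 | T(9,2)=1+2·127=255 | T(9,3)=127+3·966=3025 | T(9,4)=966+4·1701=7770 | T(9,5)=1701+5·1050=6951 | T(9,6)=1050+6·266=2646 | T(9,7)=266+7·28=462 | T(9,8)=28+8·1=36 | T(9,9)=1+9·0=1
B_8 = ΣS(8,k) = 1+127+966+1701+1050+266+28+1 = 4140
B_9 = ΣS(9,k) = 1+255+3025+7770+6951+2646+462+36+1 = 21147

4140, 21147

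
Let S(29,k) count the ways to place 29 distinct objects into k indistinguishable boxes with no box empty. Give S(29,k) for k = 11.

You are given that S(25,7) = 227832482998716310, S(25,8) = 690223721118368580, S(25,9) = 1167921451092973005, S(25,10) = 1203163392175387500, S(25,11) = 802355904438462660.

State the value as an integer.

18059551225961878690915

row 26: T[26][8]=8·690223721118368580+227832482998716310=5749622251945664950  T[26][9]=9·1167921451092973005+690223721118368580=11201516780955125625  T[26][10]=10·1203163392175387500+1167921451092973005=13199555372846848005  T[26][11]=11·802355904438462660+1203163392175387500=10029078340998476760
row 27: T[27][9]=9·11201516780955125625+5749622251945664950=106563273280541795575  T[27][10]=10·13199555372846848005+11201516780955125625=143197070509423605675  T[27][11]=11·10029078340998476760+13199555372846848005=123519417123830092365
row 28: T[28][10]=10·143197070509423605675+106563273280541795575=1538533978374777852325  T[28][11]=11·123519417123830092365+143197070509423605675=1501910658871554621690
row 29: T[29][11]=11·1501910658871554621690+1538533978374777852325=18059551225961878690915
Read S(29,11) = 18059551225961878690915.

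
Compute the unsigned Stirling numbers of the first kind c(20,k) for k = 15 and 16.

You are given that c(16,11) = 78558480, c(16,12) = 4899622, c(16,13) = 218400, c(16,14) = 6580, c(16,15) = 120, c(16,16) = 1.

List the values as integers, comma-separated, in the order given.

973941900, 34916946

[17] T[17,12]:16*4899622+78558480=156952432 · T[17,13]:16*218400+4899622=8394022 · T[17,14]:16*6580+218400=323680 · T[17,15]:16*120+6580=8500 · T[17,16]:16*1+120=136
[18] T[18,13]:17*8394022+156952432=299650806 · T[18,14]:17*323680+8394022=13896582 · T[18,15]:17*8500+323680=468180 · T[18,16]:17*136+8500=10812
[19] T[19,14]:18*13896582+299650806=549789282 · T[19,15]:18*468180+13896582=22323822 · T[19,16]:18*10812+468180=662796
[20] T[20,15]:19*22323822+549789282=973941900 · T[20,16]:19*662796+22323822=34916946
Read c(20,15) = 973941900, c(20,16) = 34916946.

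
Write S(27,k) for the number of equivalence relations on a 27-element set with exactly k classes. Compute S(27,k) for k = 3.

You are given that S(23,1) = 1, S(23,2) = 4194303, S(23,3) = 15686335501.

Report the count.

1270865805301

@24  (24,1):1·1+0→1, (24,2):4194303·2+1→8388607, (24,3):15686335501·3+4194303→47063200806
@25  (25,1):1·1+0→1, (25,2):8388607·2+1→16777215, (25,3):47063200806·3+8388607→141197991025
@26  (26,2):16777215·2+1→33554431, (26,3):141197991025·3+16777215→423610750290
@27  (27,3):423610750290·3+33554431→1270865805301
Read S(27,3) = 1270865805301.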